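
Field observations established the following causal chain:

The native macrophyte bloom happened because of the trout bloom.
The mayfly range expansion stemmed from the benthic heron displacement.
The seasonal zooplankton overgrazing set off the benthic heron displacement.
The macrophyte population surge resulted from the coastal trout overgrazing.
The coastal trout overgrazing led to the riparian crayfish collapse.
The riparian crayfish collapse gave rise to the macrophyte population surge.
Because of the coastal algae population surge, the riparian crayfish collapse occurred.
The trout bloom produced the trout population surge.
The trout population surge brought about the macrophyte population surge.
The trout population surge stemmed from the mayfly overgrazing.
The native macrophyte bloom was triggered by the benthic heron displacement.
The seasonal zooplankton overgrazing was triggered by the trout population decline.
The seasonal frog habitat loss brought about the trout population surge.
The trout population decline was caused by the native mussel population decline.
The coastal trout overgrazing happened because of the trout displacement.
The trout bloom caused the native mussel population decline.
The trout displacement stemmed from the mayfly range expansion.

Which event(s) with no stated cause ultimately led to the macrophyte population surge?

Tracing upstream from the macrophyte population surge: the macrophyte population surge ← the trout population surge ← the trout bloom.
A separate upstream branch: the macrophyte population surge ← the trout population surge ← the seasonal frog habitat loss.
A separate upstream branch: the macrophyte population surge ← the trout population surge ← the mayfly overgrazing.
A separate upstream branch: the macrophyte population surge ← the riparian crayfish collapse ← the coastal algae population surge.
Each of those chain origins has no stated cause.

the coastal algae population surge, the mayfly overgrazing, the seasonal frog habitat loss, the trout bloom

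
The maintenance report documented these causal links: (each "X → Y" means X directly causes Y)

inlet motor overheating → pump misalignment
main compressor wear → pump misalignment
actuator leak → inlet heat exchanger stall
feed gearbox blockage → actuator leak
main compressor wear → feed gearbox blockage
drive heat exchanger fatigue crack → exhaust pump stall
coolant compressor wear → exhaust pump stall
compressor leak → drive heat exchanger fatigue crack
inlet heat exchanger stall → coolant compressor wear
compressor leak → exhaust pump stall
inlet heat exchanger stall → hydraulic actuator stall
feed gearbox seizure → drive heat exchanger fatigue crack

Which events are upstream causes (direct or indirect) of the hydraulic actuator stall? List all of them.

the actuator leak, the feed gearbox blockage, the inlet heat exchanger stall, the main compressor wear

Immediate cause of the hydraulic actuator stall: the inlet heat exchanger stall.
Further upstream: the main compressor wear, the feed gearbox blockage, the actuator leak.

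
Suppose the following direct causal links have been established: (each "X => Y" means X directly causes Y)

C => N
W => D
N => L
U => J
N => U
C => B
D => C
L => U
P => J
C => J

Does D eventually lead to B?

There is a causal chain: D → C → B.

Yes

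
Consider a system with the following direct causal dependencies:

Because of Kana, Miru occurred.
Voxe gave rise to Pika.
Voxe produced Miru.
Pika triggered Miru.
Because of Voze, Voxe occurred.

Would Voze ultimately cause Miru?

There is a causal chain: Voze → Voxe → Miru.

Yes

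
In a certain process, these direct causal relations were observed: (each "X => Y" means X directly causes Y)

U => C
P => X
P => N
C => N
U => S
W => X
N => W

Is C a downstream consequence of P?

P leads to N, W, X; C is not among them.

No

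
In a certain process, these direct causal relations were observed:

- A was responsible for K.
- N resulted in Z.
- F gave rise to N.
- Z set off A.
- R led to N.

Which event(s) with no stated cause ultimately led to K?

Tracing upstream from K: K ← A ← Z ← N ← R.
A separate upstream branch: K ← A ← Z ← N ← F.
Each of those chain origins has no stated cause.

F, R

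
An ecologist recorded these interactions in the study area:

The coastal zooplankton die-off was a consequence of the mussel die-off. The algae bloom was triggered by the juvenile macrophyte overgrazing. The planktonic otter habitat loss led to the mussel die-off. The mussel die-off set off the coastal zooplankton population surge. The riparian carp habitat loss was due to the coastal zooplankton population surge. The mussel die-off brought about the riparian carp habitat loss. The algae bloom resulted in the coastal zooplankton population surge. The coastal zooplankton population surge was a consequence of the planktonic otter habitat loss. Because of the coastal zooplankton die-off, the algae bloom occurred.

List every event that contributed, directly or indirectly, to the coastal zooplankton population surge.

Immediate causes of the coastal zooplankton population surge: the planktonic otter habitat loss, the mussel die-off, the algae bloom.
Further upstream: the juvenile macrophyte overgrazing, the coastal zooplankton die-off.

the algae bloom, the coastal zooplankton die-off, the juvenile macrophyte overgrazing, the mussel die-off, the planktonic otter habitat loss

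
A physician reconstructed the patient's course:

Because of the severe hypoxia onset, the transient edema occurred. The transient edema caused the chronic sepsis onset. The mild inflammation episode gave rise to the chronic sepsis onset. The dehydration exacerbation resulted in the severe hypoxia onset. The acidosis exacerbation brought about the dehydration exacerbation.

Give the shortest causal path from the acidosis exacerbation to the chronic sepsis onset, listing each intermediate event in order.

the acidosis exacerbation → the dehydration exacerbation → the severe hypoxia onset → the transient edema → the chronic sepsis onset

the acidosis exacerbation → the dehydration exacerbation
the dehydration exacerbation → the severe hypoxia onset
the severe hypoxia onset → the transient edema
the transient edema → the chronic sepsis onset
Length: 4 steps.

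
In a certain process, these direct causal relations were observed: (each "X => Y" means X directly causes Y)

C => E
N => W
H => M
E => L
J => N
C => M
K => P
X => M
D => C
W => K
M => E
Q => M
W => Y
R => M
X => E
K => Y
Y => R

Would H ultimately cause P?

No

H leads to M, E, L; P is not among them.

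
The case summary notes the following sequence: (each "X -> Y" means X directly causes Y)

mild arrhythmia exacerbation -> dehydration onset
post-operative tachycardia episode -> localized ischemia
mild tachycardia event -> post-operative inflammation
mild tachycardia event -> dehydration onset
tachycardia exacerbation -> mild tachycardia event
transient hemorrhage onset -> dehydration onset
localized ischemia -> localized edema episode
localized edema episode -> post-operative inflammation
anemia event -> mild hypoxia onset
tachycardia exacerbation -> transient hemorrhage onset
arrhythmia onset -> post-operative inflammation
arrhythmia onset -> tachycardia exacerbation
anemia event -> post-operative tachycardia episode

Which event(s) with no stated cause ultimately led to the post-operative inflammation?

Tracing upstream from the post-operative inflammation: the post-operative inflammation ← the localized edema episode ← the localized ischemia ← the post-operative tachycardia episode ← the anemia event.
A separate upstream branch: the post-operative inflammation ← the arrhythmia onset.
Each of those chain origins has no stated cause.

the anemia event, the arrhythmia onset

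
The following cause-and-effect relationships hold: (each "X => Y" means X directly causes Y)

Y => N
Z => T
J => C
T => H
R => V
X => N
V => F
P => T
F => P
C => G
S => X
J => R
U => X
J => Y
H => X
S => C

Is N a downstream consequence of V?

Yes

There is a causal chain: V → F → P → T → H → X → N.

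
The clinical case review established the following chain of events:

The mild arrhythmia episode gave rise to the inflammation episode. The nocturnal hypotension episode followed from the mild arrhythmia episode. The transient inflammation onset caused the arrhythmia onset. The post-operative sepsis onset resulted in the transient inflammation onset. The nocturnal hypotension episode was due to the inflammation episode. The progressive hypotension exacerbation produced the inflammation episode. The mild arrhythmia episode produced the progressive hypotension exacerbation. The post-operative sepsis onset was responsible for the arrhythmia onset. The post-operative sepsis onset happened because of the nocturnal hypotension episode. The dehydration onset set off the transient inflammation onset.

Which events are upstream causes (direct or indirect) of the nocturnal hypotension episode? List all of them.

the inflammation episode, the mild arrhythmia episode, the progressive hypotension exacerbation

Immediate causes of the nocturnal hypotension episode: the mild arrhythmia episode, the inflammation episode.
Further upstream: the progressive hypotension exacerbation.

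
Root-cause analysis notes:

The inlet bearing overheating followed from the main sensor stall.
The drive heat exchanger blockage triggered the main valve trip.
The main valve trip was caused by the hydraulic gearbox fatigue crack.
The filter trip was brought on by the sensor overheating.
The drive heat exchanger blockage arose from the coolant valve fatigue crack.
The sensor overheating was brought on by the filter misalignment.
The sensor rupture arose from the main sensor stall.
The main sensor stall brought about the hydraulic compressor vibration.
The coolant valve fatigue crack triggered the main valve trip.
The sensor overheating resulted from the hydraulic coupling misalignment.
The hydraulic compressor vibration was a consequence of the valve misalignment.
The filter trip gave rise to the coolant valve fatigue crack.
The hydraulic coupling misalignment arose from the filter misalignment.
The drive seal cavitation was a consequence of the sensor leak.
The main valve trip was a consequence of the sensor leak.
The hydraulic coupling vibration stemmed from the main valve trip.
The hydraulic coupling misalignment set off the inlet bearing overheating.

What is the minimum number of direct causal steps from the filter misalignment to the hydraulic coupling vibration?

5

Shortest chain: the filter misalignment → the sensor overheating → the filter trip → the coolant valve fatigue crack → the main valve trip → the hydraulic coupling vibration.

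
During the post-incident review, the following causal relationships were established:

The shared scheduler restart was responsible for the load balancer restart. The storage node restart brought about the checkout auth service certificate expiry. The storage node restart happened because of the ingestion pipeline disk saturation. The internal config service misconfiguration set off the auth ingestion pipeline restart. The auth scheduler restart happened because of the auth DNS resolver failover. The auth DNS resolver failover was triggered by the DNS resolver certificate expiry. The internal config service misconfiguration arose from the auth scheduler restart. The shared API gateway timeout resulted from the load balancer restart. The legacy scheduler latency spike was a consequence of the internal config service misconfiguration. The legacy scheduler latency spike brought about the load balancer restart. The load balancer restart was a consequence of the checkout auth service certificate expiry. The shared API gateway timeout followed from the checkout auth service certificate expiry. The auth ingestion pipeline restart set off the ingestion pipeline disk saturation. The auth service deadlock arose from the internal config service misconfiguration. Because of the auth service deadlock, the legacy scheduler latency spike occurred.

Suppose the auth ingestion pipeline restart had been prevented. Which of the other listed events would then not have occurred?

the checkout auth service certificate expiry, the ingestion pipeline disk saturation, the storage node restart

Downstream of the auth ingestion pipeline restart: the ingestion pipeline disk saturation, the storage node restart, the checkout auth service certificate expiry, the load balancer restart, the shared API gateway timeout.
Of those, still caused via another path: the load balancer restart, the shared API gateway timeout.
The remainder have no surviving cause.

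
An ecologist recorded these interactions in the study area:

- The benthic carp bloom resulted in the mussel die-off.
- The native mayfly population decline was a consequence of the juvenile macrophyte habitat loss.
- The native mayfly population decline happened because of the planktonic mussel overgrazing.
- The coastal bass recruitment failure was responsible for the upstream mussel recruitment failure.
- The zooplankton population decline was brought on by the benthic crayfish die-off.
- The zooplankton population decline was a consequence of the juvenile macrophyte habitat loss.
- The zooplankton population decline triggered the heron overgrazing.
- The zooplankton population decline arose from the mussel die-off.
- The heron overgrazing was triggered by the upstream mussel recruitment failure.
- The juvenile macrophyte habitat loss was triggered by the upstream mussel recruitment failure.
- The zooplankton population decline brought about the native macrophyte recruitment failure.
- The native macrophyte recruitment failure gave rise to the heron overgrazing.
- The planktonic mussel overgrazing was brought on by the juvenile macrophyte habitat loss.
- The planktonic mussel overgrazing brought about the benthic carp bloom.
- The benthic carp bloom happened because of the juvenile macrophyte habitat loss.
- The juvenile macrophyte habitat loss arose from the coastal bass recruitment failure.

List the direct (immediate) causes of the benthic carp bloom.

the juvenile macrophyte habitat loss, the planktonic mussel overgrazing

Upstream contributors include the coastal bass recruitment failure, the upstream mussel recruitment failure, but only the juvenile macrophyte habitat loss, the planktonic mussel overgrazing feed directly into the benthic carp bloom.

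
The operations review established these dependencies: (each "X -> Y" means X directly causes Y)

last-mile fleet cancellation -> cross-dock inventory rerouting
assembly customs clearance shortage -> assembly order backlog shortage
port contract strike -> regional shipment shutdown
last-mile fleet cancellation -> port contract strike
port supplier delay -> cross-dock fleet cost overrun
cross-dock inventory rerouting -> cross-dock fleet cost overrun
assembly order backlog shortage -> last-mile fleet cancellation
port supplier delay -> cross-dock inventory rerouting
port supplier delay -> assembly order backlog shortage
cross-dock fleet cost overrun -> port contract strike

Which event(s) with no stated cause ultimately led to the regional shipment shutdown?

the assembly customs clearance shortage, the port supplier delay

Tracing upstream from the regional shipment shutdown: the regional shipment shutdown ← the port contract strike ← the cross-dock fleet cost overrun ← the port supplier delay.
A separate upstream branch: the regional shipment shutdown ← the port contract strike ← the last-mile fleet cancellation ← the assembly order backlog shortage ← the assembly customs clearance shortage.
Each of those chain origins has no stated cause.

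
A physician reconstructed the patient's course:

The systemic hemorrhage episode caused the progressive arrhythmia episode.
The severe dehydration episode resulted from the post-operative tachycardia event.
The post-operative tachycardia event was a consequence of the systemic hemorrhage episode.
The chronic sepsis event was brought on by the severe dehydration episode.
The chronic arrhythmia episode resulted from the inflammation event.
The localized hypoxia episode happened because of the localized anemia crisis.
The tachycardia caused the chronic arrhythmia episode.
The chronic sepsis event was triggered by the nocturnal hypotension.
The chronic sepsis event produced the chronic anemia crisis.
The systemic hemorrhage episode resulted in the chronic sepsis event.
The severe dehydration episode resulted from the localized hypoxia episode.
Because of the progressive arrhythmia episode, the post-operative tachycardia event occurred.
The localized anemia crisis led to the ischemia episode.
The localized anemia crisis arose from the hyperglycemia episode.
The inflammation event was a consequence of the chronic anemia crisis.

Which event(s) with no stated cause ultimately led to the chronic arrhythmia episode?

the hyperglycemia episode, the nocturnal hypotension, the systemic hemorrhage episode, the tachycardia

Tracing upstream from the chronic arrhythmia episode: the chronic arrhythmia episode ← the inflammation event ← the chronic anemia crisis ← the chronic sepsis event ← the nocturnal hypotension.
A separate upstream branch: the chronic arrhythmia episode ← the inflammation event ← the chronic anemia crisis ← the chronic sepsis event ← the severe dehydration episode ← the localized hypoxia episode ← the localized anemia crisis ← the hyperglycemia episode.
A separate upstream branch: the chronic arrhythmia episode ← the inflammation event ← the chronic anemia crisis ← the chronic sepsis event ← the systemic hemorrhage episode.
A separate upstream branch: the chronic arrhythmia episode ← the tachycardia.
Each of those chain origins has no stated cause.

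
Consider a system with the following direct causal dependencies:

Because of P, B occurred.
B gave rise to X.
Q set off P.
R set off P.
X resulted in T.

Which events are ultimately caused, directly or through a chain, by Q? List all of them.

Direct effects: P.
2 steps out: B.
3 steps out: X.
4 steps out: T.
Not reachable from it: R.

B, P, T, X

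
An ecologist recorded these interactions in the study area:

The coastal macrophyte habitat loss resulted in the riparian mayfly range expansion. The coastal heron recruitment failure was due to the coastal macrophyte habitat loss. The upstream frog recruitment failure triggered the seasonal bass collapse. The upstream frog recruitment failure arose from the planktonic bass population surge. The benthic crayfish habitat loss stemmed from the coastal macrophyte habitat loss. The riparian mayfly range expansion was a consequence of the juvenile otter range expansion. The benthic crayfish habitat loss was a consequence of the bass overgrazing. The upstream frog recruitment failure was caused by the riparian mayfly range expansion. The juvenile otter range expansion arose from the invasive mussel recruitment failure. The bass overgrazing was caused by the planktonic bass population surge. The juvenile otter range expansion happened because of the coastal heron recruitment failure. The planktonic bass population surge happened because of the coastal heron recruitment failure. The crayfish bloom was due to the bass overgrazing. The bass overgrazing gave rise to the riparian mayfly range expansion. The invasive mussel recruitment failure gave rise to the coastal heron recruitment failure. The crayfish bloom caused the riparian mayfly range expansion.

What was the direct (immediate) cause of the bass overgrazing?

Upstream contributors include the invasive mussel recruitment failure, the coastal macrophyte habitat loss, the coastal heron recruitment failure, but only the planktonic bass population surge feeds directly into the bass overgrazing.

the planktonic bass population surge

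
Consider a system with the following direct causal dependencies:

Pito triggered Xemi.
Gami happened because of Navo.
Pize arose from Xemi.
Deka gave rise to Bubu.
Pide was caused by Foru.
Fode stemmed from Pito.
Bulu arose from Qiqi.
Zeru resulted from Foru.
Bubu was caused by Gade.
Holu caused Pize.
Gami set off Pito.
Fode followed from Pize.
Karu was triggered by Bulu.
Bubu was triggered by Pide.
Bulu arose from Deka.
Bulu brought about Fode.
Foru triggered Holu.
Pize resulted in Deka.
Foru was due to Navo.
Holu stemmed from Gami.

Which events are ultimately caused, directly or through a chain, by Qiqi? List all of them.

Direct effects: Bulu.
2 steps out: Karu, Fode.
Not reachable from it: Navo, Gami, Foru, Pito, Holu, Pide, Xemi, Pize, Zeru, Deka, Gade, Bubu.

Bulu, Fode, Karu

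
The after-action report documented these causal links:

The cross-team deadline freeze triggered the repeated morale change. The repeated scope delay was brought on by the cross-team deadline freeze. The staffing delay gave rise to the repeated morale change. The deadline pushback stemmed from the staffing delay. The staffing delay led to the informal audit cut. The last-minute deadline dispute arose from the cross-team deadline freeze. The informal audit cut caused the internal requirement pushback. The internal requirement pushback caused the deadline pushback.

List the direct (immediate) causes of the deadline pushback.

Upstream contributors include the informal audit cut, but only the internal requirement pushback, the staffing delay feed directly into the deadline pushback.

the internal requirement pushback, the staffing delay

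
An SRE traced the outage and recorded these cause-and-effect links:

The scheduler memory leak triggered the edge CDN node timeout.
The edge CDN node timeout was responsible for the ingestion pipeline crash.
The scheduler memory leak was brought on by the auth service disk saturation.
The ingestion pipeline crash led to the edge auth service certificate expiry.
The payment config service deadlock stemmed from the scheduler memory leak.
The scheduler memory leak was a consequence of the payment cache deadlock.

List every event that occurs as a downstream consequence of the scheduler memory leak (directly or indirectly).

Direct effects: the edge CDN node timeout, the payment config service deadlock.
2 steps out: the ingestion pipeline crash.
3 steps out: the edge auth service certificate expiry.
Not reachable from it: the payment cache deadlock, the auth service disk saturation.

the edge CDN node timeout, the edge auth service certificate expiry, the ingestion pipeline crash, the payment config service deadlock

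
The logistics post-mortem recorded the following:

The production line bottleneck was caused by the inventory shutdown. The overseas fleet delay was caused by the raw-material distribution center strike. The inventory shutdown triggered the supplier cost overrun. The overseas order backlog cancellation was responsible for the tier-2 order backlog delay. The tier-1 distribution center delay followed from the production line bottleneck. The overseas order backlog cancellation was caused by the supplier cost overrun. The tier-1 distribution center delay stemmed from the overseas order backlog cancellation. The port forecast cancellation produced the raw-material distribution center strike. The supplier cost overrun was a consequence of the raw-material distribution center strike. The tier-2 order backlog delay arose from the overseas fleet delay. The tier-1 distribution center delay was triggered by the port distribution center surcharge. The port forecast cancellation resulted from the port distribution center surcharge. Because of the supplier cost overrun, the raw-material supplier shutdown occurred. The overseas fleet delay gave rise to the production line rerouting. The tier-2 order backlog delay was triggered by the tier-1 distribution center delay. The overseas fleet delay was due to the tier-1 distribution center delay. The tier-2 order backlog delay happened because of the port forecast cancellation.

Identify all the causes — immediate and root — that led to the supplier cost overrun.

Immediate causes of the supplier cost overrun: the inventory shutdown, the raw-material distribution center strike.
Further upstream: the port distribution center surcharge, the port forecast cancellation.

the inventory shutdown, the port distribution center surcharge, the port forecast cancellation, the raw-material distribution center strike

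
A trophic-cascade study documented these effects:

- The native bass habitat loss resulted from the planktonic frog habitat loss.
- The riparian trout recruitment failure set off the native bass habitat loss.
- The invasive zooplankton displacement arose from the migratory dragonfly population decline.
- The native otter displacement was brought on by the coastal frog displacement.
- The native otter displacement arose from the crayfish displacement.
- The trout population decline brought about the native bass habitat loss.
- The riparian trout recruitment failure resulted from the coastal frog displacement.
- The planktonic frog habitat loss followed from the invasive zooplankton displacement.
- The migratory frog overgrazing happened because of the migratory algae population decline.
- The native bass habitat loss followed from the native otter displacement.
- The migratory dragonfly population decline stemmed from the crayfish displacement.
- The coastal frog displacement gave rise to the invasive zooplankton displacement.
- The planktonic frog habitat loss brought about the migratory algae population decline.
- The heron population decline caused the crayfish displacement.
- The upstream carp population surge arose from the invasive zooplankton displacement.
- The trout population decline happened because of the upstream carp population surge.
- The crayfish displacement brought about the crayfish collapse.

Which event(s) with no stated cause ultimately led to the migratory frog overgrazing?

Tracing upstream from the migratory frog overgrazing: the migratory frog overgrazing ← the migratory algae population decline ← the planktonic frog habitat loss ← the invasive zooplankton displacement ← the coastal frog displacement.
A separate upstream branch: the migratory frog overgrazing ← the migratory algae population decline ← the planktonic frog habitat loss ← the invasive zooplankton displacement ← the migratory dragonfly population decline ← the crayfish displacement ← the heron population decline.
Each of those chain origins has no stated cause.

the coastal frog displacement, the heron population decline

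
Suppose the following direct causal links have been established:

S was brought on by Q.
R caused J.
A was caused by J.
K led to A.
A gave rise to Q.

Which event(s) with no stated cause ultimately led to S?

K, R

Tracing upstream from S: S ← Q ← A ← J ← R.
A separate upstream branch: S ← Q ← A ← K.
Each of those chain origins has no stated cause.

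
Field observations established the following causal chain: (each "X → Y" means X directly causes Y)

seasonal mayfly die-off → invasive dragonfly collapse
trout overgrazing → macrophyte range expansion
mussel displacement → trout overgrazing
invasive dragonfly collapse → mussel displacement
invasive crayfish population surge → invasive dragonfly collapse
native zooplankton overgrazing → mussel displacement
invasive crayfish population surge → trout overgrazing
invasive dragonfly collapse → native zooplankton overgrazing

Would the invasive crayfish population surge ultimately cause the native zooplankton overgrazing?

There is a causal chain: the invasive crayfish population surge → the invasive dragonfly collapse → the native zooplankton overgrazing.

Yes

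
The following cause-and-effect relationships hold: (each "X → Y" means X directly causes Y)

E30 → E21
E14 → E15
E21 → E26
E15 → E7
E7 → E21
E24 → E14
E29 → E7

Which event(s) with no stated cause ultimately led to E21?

Tracing upstream from E21: E21 ← E7 ← E15 ← E14 ← E24.
A separate upstream branch: E21 ← E7 ← E29.
A separate upstream branch: E21 ← E30.
Each of those chain origins has no stated cause.

E24, E29, E30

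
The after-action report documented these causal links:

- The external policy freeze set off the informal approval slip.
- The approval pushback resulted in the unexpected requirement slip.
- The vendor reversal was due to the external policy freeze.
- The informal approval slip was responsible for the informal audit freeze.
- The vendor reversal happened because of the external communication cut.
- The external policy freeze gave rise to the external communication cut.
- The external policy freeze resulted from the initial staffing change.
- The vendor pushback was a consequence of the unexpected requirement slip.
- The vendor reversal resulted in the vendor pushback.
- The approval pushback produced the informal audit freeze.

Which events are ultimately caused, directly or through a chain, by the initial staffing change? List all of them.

the external communication cut, the external policy freeze, the informal approval slip, the informal audit freeze, the vendor pushback, the vendor reversal

Direct effects: the external policy freeze.
2 steps out: the informal approval slip, the external communication cut, the vendor reversal.
3 steps out: the vendor pushback, the informal audit freeze.
Not reachable from it: the approval pushback, the unexpected requirement slip.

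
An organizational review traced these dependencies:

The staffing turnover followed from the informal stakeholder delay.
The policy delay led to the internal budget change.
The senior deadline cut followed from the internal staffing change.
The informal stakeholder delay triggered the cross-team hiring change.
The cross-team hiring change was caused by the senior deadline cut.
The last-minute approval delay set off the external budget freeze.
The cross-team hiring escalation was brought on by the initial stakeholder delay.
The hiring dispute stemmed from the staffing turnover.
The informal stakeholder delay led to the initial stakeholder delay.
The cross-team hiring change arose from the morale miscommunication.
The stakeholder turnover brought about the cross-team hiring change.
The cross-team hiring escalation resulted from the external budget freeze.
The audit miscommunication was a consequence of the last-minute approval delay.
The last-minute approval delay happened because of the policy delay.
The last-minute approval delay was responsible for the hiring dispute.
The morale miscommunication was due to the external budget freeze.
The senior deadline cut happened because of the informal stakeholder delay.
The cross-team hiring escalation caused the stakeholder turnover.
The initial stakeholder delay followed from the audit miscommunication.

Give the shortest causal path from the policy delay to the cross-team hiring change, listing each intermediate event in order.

the policy delay → the last-minute approval delay → the external budget freeze → the morale miscommunication → the cross-team hiring change

the policy delay → the last-minute approval delay
the last-minute approval delay → the external budget freeze
the external budget freeze → the morale miscommunication
the morale miscommunication → the cross-team hiring change
Length: 4 steps.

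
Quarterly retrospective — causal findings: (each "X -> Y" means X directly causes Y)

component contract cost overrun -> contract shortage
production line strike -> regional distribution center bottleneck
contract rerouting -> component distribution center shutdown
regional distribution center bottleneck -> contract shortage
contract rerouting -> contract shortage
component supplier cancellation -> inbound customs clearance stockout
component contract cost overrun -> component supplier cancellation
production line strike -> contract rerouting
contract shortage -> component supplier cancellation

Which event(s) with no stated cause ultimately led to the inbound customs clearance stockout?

the component contract cost overrun, the production line strike

Tracing upstream from the inbound customs clearance stockout: the inbound customs clearance stockout ← the component supplier cancellation ← the contract shortage ← the contract rerouting ← the production line strike.
A separate upstream branch: the inbound customs clearance stockout ← the component supplier cancellation ← the component contract cost overrun.
Each of those chain origins has no stated cause.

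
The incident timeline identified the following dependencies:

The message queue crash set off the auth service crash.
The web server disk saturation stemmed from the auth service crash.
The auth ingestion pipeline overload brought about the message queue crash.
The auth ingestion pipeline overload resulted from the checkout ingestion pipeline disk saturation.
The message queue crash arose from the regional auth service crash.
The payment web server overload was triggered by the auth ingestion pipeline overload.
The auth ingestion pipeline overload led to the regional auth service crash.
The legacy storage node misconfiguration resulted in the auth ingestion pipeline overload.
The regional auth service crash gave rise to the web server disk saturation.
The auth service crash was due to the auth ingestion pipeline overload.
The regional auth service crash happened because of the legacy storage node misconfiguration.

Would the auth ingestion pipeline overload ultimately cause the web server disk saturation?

There is a causal chain: the auth ingestion pipeline overload → the regional auth service crash → the web server disk saturation.

Yes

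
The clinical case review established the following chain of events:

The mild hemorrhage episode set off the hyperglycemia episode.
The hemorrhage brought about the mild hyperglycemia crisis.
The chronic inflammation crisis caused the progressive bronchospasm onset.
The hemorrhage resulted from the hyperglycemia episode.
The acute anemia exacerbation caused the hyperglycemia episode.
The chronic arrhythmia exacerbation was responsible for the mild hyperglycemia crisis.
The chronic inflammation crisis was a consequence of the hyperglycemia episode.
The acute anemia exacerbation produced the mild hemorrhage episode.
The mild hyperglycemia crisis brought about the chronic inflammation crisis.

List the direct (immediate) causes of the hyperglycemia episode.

the acute anemia exacerbation, the mild hemorrhage episode → the hyperglycemia episode with nothing further upstream stated.

the acute anemia exacerbation, the mild hemorrhage episode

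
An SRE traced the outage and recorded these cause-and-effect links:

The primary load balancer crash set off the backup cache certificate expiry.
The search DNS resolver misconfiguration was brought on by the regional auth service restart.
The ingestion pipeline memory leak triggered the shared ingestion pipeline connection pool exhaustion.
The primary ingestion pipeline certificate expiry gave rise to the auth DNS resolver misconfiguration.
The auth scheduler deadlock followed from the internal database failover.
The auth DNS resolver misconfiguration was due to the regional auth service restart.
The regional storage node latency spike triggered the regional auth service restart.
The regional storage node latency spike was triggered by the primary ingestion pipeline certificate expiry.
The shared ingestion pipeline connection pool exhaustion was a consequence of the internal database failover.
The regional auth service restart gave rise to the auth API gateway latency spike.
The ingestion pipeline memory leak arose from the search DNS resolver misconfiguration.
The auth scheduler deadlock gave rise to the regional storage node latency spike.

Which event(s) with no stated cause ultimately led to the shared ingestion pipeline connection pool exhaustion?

the internal database failover, the primary ingestion pipeline certificate expiry

Tracing upstream from the shared ingestion pipeline connection pool exhaustion: the shared ingestion pipeline connection pool exhaustion ← the internal database failover.
A separate upstream branch: the shared ingestion pipeline connection pool exhaustion ← the ingestion pipeline memory leak ← the search DNS resolver misconfiguration ← the regional auth service restart ← the regional storage node latency spike ← the primary ingestion pipeline certificate expiry.
Each of those chain origins has no stated cause.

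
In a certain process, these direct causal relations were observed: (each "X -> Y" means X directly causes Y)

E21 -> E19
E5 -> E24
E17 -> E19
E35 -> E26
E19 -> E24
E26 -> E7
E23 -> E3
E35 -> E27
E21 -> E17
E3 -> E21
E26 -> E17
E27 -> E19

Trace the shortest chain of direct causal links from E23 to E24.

E23 → E3 → E21 → E19 → E24

E23 → E3
E3 → E21
E21 → E19
E19 → E24
Length: 4 steps.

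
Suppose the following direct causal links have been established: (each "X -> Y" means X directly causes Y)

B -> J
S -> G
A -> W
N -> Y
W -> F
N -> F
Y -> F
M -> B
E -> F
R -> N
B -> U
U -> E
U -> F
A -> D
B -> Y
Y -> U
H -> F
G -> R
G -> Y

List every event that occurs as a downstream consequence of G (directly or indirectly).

E, F, N, R, U, Y

Direct effects: R, Y.
2 steps out: N, U, F.
3 steps out: E.
Not reachable from it: S, A, M, H, D, W, B, J.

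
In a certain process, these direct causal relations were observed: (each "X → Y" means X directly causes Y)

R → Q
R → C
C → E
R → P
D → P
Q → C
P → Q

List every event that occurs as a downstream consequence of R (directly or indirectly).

Direct effects: P, Q, C.
2 steps out: E.
Not reachable from it: D.

C, E, P, Q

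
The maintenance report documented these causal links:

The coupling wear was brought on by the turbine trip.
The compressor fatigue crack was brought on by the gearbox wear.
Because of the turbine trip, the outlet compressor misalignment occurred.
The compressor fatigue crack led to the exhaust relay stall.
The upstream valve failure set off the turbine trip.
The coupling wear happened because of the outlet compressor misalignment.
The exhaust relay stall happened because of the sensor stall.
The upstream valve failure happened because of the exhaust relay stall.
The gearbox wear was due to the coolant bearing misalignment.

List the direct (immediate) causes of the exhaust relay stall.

Upstream contributors include the coolant bearing misalignment, the gearbox wear, but only the compressor fatigue crack, the sensor stall feed directly into the exhaust relay stall.

the compressor fatigue crack, the sensor stall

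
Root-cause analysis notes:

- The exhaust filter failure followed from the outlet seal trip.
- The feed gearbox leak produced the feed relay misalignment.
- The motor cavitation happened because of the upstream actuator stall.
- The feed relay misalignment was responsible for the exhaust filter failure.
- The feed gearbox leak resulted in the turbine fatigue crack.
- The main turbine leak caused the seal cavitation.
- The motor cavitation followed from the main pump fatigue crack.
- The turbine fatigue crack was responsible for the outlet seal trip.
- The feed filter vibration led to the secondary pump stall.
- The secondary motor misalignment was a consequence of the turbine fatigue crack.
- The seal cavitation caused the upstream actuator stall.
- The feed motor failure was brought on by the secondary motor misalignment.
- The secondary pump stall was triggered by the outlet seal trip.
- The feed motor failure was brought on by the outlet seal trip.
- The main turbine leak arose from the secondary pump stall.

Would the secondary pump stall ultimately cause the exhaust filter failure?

No

The secondary pump stall leads to the main turbine leak, the seal cavitation, the upstream actuator stall, the motor cavitation; the exhaust filter failure is not among them.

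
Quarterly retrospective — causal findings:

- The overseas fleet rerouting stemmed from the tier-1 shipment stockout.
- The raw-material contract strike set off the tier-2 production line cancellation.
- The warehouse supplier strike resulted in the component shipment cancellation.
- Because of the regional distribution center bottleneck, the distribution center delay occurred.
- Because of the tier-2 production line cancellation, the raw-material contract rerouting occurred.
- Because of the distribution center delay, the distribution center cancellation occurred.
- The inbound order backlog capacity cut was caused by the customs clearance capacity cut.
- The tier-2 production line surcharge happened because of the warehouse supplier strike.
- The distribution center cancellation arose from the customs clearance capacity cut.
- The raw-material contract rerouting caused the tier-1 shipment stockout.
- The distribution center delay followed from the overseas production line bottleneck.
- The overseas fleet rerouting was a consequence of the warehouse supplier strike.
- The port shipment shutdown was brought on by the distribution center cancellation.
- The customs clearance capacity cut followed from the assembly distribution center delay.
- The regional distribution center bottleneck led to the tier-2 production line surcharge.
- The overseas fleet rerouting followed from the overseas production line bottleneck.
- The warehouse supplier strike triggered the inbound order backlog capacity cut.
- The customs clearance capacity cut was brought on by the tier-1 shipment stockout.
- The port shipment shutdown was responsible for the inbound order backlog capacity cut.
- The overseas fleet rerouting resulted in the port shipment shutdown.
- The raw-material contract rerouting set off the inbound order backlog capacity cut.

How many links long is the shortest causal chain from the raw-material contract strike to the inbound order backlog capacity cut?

3

Shortest chain: the raw-material contract strike → the tier-2 production line cancellation → the raw-material contract rerouting → the inbound order backlog capacity cut.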